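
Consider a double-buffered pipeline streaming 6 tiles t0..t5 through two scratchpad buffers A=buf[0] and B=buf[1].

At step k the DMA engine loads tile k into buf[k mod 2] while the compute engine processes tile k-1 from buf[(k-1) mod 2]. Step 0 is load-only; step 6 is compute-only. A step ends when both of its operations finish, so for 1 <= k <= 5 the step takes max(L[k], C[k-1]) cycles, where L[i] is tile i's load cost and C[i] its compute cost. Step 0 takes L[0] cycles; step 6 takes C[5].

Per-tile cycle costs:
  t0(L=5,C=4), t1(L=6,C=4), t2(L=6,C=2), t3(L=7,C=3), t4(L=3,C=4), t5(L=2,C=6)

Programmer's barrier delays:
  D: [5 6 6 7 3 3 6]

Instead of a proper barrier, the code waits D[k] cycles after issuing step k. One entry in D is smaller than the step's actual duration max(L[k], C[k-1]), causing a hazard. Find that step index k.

hazard at step 5

step 0: need L[0]=5 = 5; D[0]=5 ok
step 1: need max(L[1]=6,C[0]=4) = 6; D[1]=6 ok
step 2: need max(L[2]=6,C[1]=4) = 6; D[2]=6 ok
step 3: need max(L[3]=7,C[2]=2) = 7; D[3]=7 ok
step 4: need max(L[4]=3,C[3]=3) = 3; D[4]=3 ok
step 5: need max(L[5]=2,C[4]=4) = 4; D[5]=3 SHORT
step 6: need C[5]=6 = 6; D[6]=6 ok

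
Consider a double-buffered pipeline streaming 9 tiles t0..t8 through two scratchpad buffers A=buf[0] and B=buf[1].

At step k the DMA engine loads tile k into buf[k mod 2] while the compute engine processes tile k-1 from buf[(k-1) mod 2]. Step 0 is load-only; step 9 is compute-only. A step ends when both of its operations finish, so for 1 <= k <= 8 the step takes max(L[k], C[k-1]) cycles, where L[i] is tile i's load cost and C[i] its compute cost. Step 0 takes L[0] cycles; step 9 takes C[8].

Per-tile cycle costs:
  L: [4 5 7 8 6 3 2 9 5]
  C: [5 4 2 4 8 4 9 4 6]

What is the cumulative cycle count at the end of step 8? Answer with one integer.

k=0 load=t0/4c comp=- wait=4 total=4
k=1 load=t1/5c comp=t0/5c wait=5 total=9
k=2 load=t2/7c comp=t1/4c wait=7 total=16
k=3 load=t3/8c comp=t2/2c wait=8 total=24
k=4 load=t4/6c comp=t3/4c wait=6 total=30
k=5 load=t5/3c comp=t4/8c wait=8 total=38
k=6 load=t6/2c comp=t5/4c wait=4 total=42
k=7 load=t7/9c comp=t6/9c wait=9 total=51
k=8 load=t8/5c comp=t7/4c wait=5 total=56
k=9 load=- comp=t8/6c wait=6 total=62

end_cycle[8] = 56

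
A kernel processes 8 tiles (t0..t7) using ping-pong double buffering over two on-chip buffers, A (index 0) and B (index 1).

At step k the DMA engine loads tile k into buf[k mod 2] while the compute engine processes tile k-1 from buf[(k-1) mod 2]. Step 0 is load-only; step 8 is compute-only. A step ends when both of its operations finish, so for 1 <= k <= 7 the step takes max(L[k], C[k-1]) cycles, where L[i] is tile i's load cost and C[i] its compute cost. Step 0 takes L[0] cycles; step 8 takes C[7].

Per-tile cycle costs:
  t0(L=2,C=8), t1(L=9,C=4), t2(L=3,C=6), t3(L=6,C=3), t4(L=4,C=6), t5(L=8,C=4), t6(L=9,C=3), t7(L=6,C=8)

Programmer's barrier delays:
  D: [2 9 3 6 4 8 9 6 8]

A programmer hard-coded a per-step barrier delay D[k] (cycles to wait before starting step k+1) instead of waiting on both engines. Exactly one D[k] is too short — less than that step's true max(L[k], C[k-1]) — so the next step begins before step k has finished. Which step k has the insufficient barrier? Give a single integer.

hazard at step 2

step 0: need L[0]=2 = 2; D[0]=2 ok
step 1: need max(L[1]=9,C[0]=8) = 9; D[1]=9 ok
step 2: need max(L[2]=3,C[1]=4) = 4; D[2]=3 SHORT
step 3: need max(L[3]=6,C[2]=6) = 6; D[3]=6 ok
step 4: need max(L[4]=4,C[3]=3) = 4; D[4]=4 ok
step 5: need max(L[5]=8,C[4]=6) = 8; D[5]=8 ok
step 6: need max(L[6]=9,C[5]=4) = 9; D[6]=9 ok
step 7: need max(L[7]=6,C[6]=3) = 6; D[7]=6 ok
step 8: need C[7]=8 = 8; D[8]=8 ok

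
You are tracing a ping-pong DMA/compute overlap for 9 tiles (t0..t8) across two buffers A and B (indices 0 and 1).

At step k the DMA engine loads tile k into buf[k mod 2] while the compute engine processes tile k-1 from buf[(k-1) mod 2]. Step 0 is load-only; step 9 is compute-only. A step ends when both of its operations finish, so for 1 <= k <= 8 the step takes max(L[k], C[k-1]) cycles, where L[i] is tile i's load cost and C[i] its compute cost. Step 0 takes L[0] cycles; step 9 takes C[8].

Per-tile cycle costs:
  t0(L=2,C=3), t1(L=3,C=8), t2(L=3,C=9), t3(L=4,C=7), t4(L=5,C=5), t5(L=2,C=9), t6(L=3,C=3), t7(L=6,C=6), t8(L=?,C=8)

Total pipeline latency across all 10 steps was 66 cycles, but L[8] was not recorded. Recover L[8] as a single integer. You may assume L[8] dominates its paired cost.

step 0 → dur = L[0]=2 = 2
step 1 → dur = max(L[1]=3, C[0]=3) = 3
step 2 → dur = max(L[2]=3, C[1]=8) = 8
step 3 → dur = max(L[3]=4, C[2]=9) = 9
step 4 → dur = max(L[4]=5, C[3]=7) = 7
step 5 → dur = max(L[5]=2, C[4]=5) = 5
step 6 → dur = max(L[6]=3, C[5]=9) = 9
step 7 → dur = max(L[7]=6, C[6]=3) = 6
step 8 → dur = max(L[8]=?, C[7]=6) = L[8]  (unknown; binding)
step 9 → dur = C[8]=8 = 8
sum of known step durations = 57
dur[8] = total - known = 66 - 57 = 9
L[8] is the binding max in step 8, so L[8] = dur[8] = 9

L[8] = 9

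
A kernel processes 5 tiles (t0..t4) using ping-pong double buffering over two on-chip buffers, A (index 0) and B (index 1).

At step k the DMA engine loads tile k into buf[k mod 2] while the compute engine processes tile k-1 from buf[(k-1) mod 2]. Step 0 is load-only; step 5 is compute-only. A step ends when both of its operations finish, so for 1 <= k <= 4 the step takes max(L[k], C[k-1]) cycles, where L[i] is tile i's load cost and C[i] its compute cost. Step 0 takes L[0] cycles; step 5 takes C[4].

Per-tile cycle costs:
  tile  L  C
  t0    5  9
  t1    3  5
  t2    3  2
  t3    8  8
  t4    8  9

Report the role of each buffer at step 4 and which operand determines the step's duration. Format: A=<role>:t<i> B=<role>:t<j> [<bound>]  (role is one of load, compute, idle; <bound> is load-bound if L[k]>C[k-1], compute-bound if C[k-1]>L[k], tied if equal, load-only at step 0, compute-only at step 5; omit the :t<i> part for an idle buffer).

step 4: A=load:t4 B=compute:t3 [tied]

k=0 load=t0/5c comp=- wait=5 total=5
k=1 load=t1/3c comp=t0/9c wait=9 total=14
k=2 load=t2/3c comp=t1/5c wait=5 total=19
k=3 load=t3/8c comp=t2/2c wait=8 total=27
k=4 load=t4/8c comp=t3/8c wait=8 total=35
k=5 load=- comp=t4/9c wait=9 total=44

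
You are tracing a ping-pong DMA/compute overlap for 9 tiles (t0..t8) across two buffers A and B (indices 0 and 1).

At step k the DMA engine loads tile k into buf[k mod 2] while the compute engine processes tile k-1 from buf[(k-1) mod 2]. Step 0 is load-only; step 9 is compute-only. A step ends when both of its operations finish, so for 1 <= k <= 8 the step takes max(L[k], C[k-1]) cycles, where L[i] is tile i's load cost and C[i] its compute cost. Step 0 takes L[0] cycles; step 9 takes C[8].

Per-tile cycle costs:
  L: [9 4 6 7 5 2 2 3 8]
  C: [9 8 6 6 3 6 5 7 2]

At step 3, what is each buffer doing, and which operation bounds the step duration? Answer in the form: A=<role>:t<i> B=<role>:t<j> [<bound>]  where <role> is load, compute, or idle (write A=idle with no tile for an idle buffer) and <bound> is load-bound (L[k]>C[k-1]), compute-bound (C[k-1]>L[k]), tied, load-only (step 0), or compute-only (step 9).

k=0 load=t0/9c comp=- wait=9 total=9
k=1 load=t1/4c comp=t0/9c wait=9 total=18
k=2 load=t2/6c comp=t1/8c wait=8 total=26
k=3 load=t3/7c comp=t2/6c wait=7 total=33
k=4 load=t4/5c comp=t3/6c wait=6 total=39
k=5 load=t5/2c comp=t4/3c wait=3 total=42
k=6 load=t6/2c comp=t5/6c wait=6 total=48
k=7 load=t7/3c comp=t6/5c wait=5 total=53
k=8 load=t8/8c comp=t7/7c wait=8 total=61
k=9 load=- comp=t8/2c wait=2 total=63

step 3: A=compute:t2 B=load:t3 [load-bound]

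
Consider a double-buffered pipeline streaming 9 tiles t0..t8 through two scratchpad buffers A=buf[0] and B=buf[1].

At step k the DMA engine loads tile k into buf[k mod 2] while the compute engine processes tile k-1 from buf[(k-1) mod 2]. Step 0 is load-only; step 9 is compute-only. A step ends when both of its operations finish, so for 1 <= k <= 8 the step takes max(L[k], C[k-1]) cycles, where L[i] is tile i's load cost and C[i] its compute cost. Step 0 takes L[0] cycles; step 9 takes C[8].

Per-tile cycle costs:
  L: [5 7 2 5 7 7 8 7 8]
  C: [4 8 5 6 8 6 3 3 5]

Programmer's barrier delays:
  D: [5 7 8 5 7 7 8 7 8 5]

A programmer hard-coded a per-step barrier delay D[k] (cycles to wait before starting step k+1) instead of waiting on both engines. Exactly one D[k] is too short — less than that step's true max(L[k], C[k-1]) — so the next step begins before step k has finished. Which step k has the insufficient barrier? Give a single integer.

hazard at step 5

k=0 barrier L[0]=5→5c, D[0]=5 ok
k=1 barrier max(L[1]=7,C[0]=4)→7c, D[1]=7 ok
k=2 barrier max(L[2]=2,C[1]=8)→8c, D[2]=8 ok
k=3 barrier max(L[3]=5,C[2]=5)→5c, D[3]=5 ok
k=4 barrier max(L[4]=7,C[3]=6)→7c, D[4]=7 ok
k=5 barrier max(L[5]=7,C[4]=8)→8c, D[5]=7 SHORT
k=6 barrier max(L[6]=8,C[5]=6)→8c, D[6]=8 ok
k=7 barrier max(L[7]=7,C[6]=3)→7c, D[7]=7 ok
k=8 barrier max(L[8]=8,C[7]=3)→8c, D[8]=8 ok
k=9 barrier C[8]=5→5c, D[9]=5 ok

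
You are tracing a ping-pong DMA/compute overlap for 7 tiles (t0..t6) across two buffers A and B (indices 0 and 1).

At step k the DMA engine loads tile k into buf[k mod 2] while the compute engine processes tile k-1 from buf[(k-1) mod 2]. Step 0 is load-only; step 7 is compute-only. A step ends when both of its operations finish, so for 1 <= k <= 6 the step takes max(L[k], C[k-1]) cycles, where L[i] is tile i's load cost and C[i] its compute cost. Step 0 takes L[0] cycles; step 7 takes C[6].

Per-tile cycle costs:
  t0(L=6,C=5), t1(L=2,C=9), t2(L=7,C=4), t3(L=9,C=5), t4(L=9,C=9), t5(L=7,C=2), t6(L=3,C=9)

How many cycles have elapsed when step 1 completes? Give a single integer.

  0. 6=6c; end=6; A:t0 B:-
  1. max(2,5)=5c; end=11; A:t0 B:t1
  2. max(7,9)=9c; end=20; A:t2 B:t1
  3. max(9,4)=9c; end=29; A:t2 B:t3
  4. max(9,5)=9c; end=38; A:t4 B:t3
  5. max(7,9)=9c; end=47; A:t4 B:t5
  6. max(3,2)=3c; end=50; A:t6 B:t5
  7. 9=9c; end=59; A:t6 B:t5

end_cycle[1] = 11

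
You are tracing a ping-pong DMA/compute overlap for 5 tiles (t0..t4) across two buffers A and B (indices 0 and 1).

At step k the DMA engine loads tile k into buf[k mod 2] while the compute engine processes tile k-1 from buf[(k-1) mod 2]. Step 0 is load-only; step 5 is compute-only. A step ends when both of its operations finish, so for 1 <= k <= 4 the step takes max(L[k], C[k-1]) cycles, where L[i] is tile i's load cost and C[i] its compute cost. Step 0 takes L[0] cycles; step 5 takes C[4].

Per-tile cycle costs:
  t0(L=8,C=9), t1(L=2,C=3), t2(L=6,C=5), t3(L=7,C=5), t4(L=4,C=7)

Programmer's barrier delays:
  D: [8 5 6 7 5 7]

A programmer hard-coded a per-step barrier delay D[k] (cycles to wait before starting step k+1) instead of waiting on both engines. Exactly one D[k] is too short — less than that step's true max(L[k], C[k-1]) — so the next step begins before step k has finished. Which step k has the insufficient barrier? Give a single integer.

hazard at step 1

k=0 barrier L[0]=8→8c, D[0]=8 ok
k=1 barrier max(L[1]=2,C[0]=9)→9c, D[1]=5 SHORT
k=2 barrier max(L[2]=6,C[1]=3)→6c, D[2]=6 ok
k=3 barrier max(L[3]=7,C[2]=5)→7c, D[3]=7 ok
k=4 barrier max(L[4]=4,C[3]=5)→5c, D[4]=5 ok
k=5 barrier C[4]=7→7c, D[5]=7 ok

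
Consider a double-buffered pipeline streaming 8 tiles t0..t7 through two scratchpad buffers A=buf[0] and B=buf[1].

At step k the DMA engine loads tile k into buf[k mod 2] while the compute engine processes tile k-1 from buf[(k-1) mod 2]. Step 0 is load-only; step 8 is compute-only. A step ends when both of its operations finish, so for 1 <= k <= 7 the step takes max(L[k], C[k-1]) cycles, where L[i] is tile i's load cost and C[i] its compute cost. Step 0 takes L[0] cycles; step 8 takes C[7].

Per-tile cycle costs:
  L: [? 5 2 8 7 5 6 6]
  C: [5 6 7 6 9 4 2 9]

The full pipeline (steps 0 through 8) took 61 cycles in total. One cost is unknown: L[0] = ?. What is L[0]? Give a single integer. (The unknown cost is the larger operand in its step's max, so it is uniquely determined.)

L[0] = 5

step 0 | dur = L[0]=? = L[0]  (unknown; binding)
step 1 | dur = max(L[1]=5, C[0]=5) = 5
step 2 | dur = max(L[2]=2, C[1]=6) = 6
step 3 | dur = max(L[3]=8, C[2]=7) = 8
step 4 | dur = max(L[4]=7, C[3]=6) = 7
step 5 | dur = max(L[5]=5, C[4]=9) = 9
step 6 | dur = max(L[6]=6, C[5]=4) = 6
step 7 | dur = max(L[7]=6, C[6]=2) = 6
step 8 | dur = C[7]=9 = 9
sum of known step durations = 56
dur[0] = total - known = 61 - 56 = 5
L[0] is the binding max in step 0, so L[0] = dur[0] = 5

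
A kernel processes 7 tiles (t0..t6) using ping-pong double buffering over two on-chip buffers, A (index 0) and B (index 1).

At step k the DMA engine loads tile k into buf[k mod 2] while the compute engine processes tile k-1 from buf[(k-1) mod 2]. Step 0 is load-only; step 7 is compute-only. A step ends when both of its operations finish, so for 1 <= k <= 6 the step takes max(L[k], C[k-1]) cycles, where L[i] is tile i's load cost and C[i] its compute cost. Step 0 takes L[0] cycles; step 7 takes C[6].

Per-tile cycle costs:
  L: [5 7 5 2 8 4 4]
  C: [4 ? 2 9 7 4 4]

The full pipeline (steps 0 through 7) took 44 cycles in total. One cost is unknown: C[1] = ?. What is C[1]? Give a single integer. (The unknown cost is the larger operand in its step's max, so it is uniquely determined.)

C[1] = 6

step 0 | dur = L[0]=5 = 5
step 1 | dur = max(L[1]=7, C[0]=4) = 7
step 2 | dur = max(L[2]=5, C[1]=?) = C[1]  (unknown; binding)
step 3 | dur = max(L[3]=2, C[2]=2) = 2
step 4 | dur = max(L[4]=8, C[3]=9) = 9
step 5 | dur = max(L[5]=4, C[4]=7) = 7
step 6 | dur = max(L[6]=4, C[5]=4) = 4
step 7 | dur = C[6]=4 = 4
sum of known step durations = 38
dur[2] = total - known = 44 - 38 = 6
C[1] is the binding max in step 2, so C[1] = dur[2] = 6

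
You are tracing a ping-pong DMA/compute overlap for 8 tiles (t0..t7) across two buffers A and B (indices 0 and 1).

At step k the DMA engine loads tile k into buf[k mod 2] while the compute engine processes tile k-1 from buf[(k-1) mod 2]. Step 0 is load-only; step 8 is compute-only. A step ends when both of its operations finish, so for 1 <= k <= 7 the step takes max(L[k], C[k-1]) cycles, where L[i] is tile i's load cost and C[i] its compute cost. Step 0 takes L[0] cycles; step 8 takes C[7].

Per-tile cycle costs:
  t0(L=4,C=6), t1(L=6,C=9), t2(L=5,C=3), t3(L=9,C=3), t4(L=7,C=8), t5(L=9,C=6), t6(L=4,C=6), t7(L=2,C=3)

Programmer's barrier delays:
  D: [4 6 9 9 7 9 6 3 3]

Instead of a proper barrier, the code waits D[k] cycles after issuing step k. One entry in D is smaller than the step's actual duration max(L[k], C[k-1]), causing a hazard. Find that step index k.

hazard at step 7

step 0: need L[0]=4 = 4; D[0]=4 ok
step 1: need max(L[1]=6,C[0]=6) = 6; D[1]=6 ok
step 2: need max(L[2]=5,C[1]=9) = 9; D[2]=9 ok
step 3: need max(L[3]=9,C[2]=3) = 9; D[3]=9 ok
step 4: need max(L[4]=7,C[3]=3) = 7; D[4]=7 ok
step 5: need max(L[5]=9,C[4]=8) = 9; D[5]=9 ok
step 6: need max(L[6]=4,C[5]=6) = 6; D[6]=6 ok
step 7: need max(L[7]=2,C[6]=6) = 6; D[7]=3 SHORT
step 8: need C[7]=3 = 3; D[8]=3 ok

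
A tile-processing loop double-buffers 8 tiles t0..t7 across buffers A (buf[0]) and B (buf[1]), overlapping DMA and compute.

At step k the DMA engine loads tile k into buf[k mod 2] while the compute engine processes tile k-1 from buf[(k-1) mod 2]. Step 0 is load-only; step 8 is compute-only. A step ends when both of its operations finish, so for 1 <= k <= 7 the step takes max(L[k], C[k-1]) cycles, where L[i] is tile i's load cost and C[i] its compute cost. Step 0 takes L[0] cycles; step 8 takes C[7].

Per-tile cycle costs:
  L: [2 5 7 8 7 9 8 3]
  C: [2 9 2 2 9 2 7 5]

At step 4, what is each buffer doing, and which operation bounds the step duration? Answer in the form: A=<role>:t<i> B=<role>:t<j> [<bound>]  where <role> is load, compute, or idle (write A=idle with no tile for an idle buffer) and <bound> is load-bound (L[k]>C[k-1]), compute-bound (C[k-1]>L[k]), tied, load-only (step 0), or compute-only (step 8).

step 4: A=load:t4 B=compute:t3 [load-bound]

[0] DMA t0→A (2c) ∥ CU idle ⇒ 2c, clock 2
[1] DMA t1→B (5c) ∥ CU A:t0 (2c) ⇒ 5c, clock 7
[2] DMA t2→A (7c) ∥ CU B:t1 (9c) ⇒ 9c, clock 16
[3] DMA t3→B (8c) ∥ CU A:t2 (2c) ⇒ 8c, clock 24
[4] DMA t4→A (7c) ∥ CU B:t3 (2c) ⇒ 7c, clock 31
[5] DMA t5→B (9c) ∥ CU A:t4 (9c) ⇒ 9c, clock 40
[6] DMA t6→A (8c) ∥ CU B:t5 (2c) ⇒ 8c, clock 48
[7] DMA t7→B (3c) ∥ CU A:t6 (7c) ⇒ 7c, clock 55
[8] DMA idle ∥ CU B:t7 (5c) ⇒ 5c, clock 60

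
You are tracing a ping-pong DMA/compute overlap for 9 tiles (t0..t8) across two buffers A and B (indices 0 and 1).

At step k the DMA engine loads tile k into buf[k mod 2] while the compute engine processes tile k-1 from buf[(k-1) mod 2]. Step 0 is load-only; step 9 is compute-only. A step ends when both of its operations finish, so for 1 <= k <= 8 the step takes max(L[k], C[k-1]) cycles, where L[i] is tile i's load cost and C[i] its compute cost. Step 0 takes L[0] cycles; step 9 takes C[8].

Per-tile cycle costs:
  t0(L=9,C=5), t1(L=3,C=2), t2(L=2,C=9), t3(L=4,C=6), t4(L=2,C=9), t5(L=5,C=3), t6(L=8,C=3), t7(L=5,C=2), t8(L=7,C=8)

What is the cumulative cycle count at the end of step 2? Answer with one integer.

k=0 load=t0/9c comp=- wait=9 total=9
k=1 load=t1/3c comp=t0/5c wait=5 total=14
k=2 load=t2/2c comp=t1/2c wait=2 total=16
k=3 load=t3/4c comp=t2/9c wait=9 total=25
k=4 load=t4/2c comp=t3/6c wait=6 total=31
k=5 load=t5/5c comp=t4/9c wait=9 total=40
k=6 load=t6/8c comp=t5/3c wait=8 total=48
k=7 load=t7/5c comp=t6/3c wait=5 total=53
k=8 load=t8/7c comp=t7/2c wait=7 total=60
k=9 load=- comp=t8/8c wait=8 total=68

end_cycle[2] = 16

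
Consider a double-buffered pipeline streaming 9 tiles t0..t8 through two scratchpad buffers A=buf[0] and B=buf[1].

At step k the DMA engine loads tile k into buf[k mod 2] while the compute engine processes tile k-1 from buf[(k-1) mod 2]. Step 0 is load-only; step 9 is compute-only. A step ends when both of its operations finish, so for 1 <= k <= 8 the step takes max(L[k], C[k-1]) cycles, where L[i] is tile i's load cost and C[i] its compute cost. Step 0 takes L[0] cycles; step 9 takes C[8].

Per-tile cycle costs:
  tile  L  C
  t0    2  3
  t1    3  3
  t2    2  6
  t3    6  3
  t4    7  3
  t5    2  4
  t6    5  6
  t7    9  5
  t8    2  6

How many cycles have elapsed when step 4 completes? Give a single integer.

end_cycle[4] = 21

k=0 load=t0/2c comp=- wait=2 total=2
k=1 load=t1/3c comp=t0/3c wait=3 total=5
k=2 load=t2/2c comp=t1/3c wait=3 total=8
k=3 load=t3/6c comp=t2/6c wait=6 total=14
k=4 load=t4/7c comp=t3/3c wait=7 total=21
k=5 load=t5/2c comp=t4/3c wait=3 total=24
k=6 load=t6/5c comp=t5/4c wait=5 total=29
k=7 load=t7/9c comp=t6/6c wait=9 total=38
k=8 load=t8/2c comp=t7/5c wait=5 total=43
k=9 load=- comp=t8/6c wait=6 total=49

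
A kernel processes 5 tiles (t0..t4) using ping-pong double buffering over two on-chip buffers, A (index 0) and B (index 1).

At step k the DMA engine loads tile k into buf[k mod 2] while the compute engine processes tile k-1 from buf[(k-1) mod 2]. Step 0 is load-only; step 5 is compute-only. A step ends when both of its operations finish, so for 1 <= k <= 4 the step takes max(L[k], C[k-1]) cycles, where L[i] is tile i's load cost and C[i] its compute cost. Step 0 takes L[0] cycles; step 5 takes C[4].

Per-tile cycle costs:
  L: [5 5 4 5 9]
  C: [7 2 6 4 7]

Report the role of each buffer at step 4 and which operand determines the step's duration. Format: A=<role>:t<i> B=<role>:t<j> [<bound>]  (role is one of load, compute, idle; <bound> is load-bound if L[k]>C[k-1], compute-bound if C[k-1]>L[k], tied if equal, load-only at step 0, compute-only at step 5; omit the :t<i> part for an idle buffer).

  0. 5=5c; end=5; A:t0 B:-
  1. max(5,7)=7c; end=12; A:t0 B:t1
  2. max(4,2)=4c; end=16; A:t2 B:t1
  3. max(5,6)=6c; end=22; A:t2 B:t3
  4. max(9,4)=9c; end=31; A:t4 B:t3
  5. 7=7c; end=38; A:t4 B:t3

step 4: A=load:t4 B=compute:t3 [load-bound]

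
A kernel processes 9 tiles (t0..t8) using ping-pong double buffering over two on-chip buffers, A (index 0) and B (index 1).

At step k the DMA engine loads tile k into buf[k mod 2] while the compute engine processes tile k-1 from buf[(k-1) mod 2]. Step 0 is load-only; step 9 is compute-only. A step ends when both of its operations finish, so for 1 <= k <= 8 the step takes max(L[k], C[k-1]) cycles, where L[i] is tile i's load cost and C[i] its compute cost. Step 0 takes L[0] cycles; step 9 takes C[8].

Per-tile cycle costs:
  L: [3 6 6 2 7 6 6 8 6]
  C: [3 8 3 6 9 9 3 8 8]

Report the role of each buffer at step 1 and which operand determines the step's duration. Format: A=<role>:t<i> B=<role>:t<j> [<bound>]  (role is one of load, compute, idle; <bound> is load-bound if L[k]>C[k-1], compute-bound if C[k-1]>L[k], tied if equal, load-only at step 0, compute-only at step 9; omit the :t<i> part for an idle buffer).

step 1: A=compute:t0 B=load:t1 [load-bound]

[0] DMA t0→A (3c) ∥ CU idle ⇒ 3c, clock 3
[1] DMA t1→B (6c) ∥ CU A:t0 (3c) ⇒ 6c, clock 9
[2] DMA t2→A (6c) ∥ CU B:t1 (8c) ⇒ 8c, clock 17
[3] DMA t3→B (2c) ∥ CU A:t2 (3c) ⇒ 3c, clock 20
[4] DMA t4→A (7c) ∥ CU B:t3 (6c) ⇒ 7c, clock 27
[5] DMA t5→B (6c) ∥ CU A:t4 (9c) ⇒ 9c, clock 36
[6] DMA t6→A (6c) ∥ CU B:t5 (9c) ⇒ 9c, clock 45
[7] DMA t7→B (8c) ∥ CU A:t6 (3c) ⇒ 8c, clock 53
[8] DMA t8→A (6c) ∥ CU B:t7 (8c) ⇒ 8c, clock 61
[9] DMA idle ∥ CU A:t8 (8c) ⇒ 8c, clock 69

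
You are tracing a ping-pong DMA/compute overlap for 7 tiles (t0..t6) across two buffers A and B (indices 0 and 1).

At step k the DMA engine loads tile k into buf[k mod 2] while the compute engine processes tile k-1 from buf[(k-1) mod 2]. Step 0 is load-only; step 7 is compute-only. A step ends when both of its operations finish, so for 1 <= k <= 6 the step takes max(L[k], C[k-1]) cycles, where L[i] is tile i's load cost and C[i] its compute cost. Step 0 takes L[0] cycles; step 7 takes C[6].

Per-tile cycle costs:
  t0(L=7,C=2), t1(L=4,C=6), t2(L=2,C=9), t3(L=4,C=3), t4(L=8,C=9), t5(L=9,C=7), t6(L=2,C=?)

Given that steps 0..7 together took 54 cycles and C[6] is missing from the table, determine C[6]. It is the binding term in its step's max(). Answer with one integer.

C[6] = 4

step 0: dur = L[0]=7 = 7
step 1: dur = max(L[1]=4, C[0]=2) = 4
step 2: dur = max(L[2]=2, C[1]=6) = 6
step 3: dur = max(L[3]=4, C[2]=9) = 9
step 4: dur = max(L[4]=8, C[3]=3) = 8
step 5: dur = max(L[5]=9, C[4]=9) = 9
step 6: dur = max(L[6]=2, C[5]=7) = 7
step 7: dur = C[6]=? = C[6]  (unknown; binding)
sum of known step durations = 50
dur[7] = total - known = 54 - 50 = 4
C[6] is the binding max in step 7, so C[6] = dur[7] = 4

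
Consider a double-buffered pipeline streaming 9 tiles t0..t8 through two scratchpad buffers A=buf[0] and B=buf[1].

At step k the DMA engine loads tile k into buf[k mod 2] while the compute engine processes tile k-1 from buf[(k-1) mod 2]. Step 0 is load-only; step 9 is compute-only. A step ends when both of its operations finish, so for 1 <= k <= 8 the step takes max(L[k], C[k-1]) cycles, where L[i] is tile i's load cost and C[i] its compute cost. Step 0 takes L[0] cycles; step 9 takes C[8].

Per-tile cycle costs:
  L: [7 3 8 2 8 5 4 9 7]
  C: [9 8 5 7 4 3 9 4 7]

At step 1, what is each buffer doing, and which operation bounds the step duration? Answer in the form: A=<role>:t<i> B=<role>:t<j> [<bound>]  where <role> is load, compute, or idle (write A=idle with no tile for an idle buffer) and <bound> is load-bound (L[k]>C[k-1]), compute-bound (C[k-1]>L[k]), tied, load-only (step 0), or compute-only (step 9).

step 1: A=compute:t0 B=load:t1 [compute-bound]

[0] DMA t0→A (7c) ∥ CU idle ⇒ 7c, clock 7
[1] DMA t1→B (3c) ∥ CU A:t0 (9c) ⇒ 9c, clock 16
[2] DMA t2→A (8c) ∥ CU B:t1 (8c) ⇒ 8c, clock 24
[3] DMA t3→B (2c) ∥ CU A:t2 (5c) ⇒ 5c, clock 29
[4] DMA t4→A (8c) ∥ CU B:t3 (7c) ⇒ 8c, clock 37
[5] DMA t5→B (5c) ∥ CU A:t4 (4c) ⇒ 5c, clock 42
[6] DMA t6→A (4c) ∥ CU B:t5 (3c) ⇒ 4c, clock 46
[7] DMA t7→B (9c) ∥ CU A:t6 (9c) ⇒ 9c, clock 55
[8] DMA t8→A (7c) ∥ CU B:t7 (4c) ⇒ 7c, clock 62
[9] DMA idle ∥ CU A:t8 (7c) ⇒ 7c, clock 69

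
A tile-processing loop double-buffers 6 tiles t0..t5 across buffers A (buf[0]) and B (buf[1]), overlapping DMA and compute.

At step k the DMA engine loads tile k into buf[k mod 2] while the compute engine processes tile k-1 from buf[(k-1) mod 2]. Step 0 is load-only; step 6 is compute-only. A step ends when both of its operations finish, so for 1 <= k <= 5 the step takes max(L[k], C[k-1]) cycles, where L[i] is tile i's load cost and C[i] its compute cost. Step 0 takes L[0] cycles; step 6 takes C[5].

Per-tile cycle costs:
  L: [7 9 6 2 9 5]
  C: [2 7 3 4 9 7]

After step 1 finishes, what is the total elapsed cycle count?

  0. 7=7c; end=7; A:t0 B:-
  1. max(9,2)=9c; end=16; A:t0 B:t1
  2. max(6,7)=7c; end=23; A:t2 B:t1
  3. max(2,3)=3c; end=26; A:t2 B:t3
  4. max(9,4)=9c; end=35; A:t4 B:t3
  5. max(5,9)=9c; end=44; A:t4 B:t5
  6. 7=7c; end=51; A:t4 B:t5

end_cycle[1] = 16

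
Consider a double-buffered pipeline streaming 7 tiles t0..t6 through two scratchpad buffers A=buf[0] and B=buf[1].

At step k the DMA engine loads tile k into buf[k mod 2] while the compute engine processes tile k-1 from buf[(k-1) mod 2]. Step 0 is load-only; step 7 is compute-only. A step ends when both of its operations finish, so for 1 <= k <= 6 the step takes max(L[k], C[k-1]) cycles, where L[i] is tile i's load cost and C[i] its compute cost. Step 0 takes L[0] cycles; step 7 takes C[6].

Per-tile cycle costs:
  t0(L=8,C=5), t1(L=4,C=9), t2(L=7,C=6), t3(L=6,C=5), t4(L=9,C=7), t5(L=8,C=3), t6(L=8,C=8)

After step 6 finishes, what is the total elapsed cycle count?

end_cycle[6] = 53

k=0 load=t0/8c comp=- wait=8 total=8
k=1 load=t1/4c comp=t0/5c wait=5 total=13
k=2 load=t2/7c comp=t1/9c wait=9 total=22
k=3 load=t3/6c comp=t2/6c wait=6 total=28
k=4 load=t4/9c comp=t3/5c wait=9 total=37
k=5 load=t5/8c comp=t4/7c wait=8 total=45
k=6 load=t6/8c comp=t5/3c wait=8 total=53
k=7 load=- comp=t6/8c wait=8 total=61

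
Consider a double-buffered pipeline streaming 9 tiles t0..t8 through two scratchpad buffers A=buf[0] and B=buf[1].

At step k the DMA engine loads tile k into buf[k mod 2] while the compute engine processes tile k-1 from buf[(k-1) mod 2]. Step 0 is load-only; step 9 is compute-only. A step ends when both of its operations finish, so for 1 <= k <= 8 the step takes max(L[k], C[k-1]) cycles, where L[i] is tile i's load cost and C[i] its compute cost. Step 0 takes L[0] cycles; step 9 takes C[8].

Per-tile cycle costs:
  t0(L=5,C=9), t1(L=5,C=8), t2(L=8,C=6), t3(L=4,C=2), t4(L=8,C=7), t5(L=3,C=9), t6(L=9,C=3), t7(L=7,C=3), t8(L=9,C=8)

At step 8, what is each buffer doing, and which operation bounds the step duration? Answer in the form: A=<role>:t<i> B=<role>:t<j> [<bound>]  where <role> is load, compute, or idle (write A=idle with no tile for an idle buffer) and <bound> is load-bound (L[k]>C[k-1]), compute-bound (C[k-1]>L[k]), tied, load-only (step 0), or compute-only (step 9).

step 8: A=load:t8 B=compute:t7 [load-bound]

k=0 load=t0/5c comp=- wait=5 total=5
k=1 load=t1/5c comp=t0/9c wait=9 total=14
k=2 load=t2/8c comp=t1/8c wait=8 total=22
k=3 load=t3/4c comp=t2/6c wait=6 total=28
k=4 load=t4/8c comp=t3/2c wait=8 total=36
k=5 load=t5/3c comp=t4/7c wait=7 total=43
k=6 load=t6/9c comp=t5/9c wait=9 total=52
k=7 load=t7/7c comp=t6/3c wait=7 total=59
k=8 load=t8/9c comp=t7/3c wait=9 total=68
k=9 load=- comp=t8/8c wait=8 total=76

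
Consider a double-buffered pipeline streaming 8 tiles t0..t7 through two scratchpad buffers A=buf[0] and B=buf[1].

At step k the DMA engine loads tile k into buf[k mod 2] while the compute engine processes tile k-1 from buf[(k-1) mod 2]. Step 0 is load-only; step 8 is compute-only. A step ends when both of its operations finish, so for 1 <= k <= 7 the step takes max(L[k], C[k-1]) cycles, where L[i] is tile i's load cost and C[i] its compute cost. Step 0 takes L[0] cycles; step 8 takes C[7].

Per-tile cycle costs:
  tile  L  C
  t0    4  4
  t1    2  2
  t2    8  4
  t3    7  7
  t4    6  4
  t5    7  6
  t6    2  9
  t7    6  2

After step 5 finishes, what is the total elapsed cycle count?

[0] DMA t0→A (4c) ∥ CU idle ⇒ 4c, clock 4
[1] DMA t1→B (2c) ∥ CU A:t0 (4c) ⇒ 4c, clock 8
[2] DMA t2→A (8c) ∥ CU B:t1 (2c) ⇒ 8c, clock 16
[3] DMA t3→B (7c) ∥ CU A:t2 (4c) ⇒ 7c, clock 23
[4] DMA t4→A (6c) ∥ CU B:t3 (7c) ⇒ 7c, clock 30
[5] DMA t5→B (7c) ∥ CU A:t4 (4c) ⇒ 7c, clock 37
[6] DMA t6→A (2c) ∥ CU B:t5 (6c) ⇒ 6c, clock 43
[7] DMA t7→B (6c) ∥ CU A:t6 (9c) ⇒ 9c, clock 52
[8] DMA idle ∥ CU B:t7 (2c) ⇒ 2c, clock 54

end_cycle[5] = 37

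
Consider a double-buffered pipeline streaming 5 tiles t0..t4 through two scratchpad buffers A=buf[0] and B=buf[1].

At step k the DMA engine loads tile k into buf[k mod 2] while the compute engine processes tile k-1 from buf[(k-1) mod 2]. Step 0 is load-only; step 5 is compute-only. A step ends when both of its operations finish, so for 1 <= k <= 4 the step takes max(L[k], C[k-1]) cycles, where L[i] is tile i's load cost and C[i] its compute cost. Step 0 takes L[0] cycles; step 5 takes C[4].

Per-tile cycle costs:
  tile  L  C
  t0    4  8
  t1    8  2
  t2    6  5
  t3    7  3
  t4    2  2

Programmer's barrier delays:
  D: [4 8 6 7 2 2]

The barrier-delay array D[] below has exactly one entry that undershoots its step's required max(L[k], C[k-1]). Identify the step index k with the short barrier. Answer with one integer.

hazard at step 4

k=0 barrier L[0]=4→4c, D[0]=4 ok
k=1 barrier max(L[1]=8,C[0]=8)→8c, D[1]=8 ok
k=2 barrier max(L[2]=6,C[1]=2)→6c, D[2]=6 ok
k=3 barrier max(L[3]=7,C[2]=5)→7c, D[3]=7 ok
k=4 barrier max(L[4]=2,C[3]=3)→3c, D[4]=2 SHORT
k=5 barrier C[4]=2→2c, D[5]=2 ok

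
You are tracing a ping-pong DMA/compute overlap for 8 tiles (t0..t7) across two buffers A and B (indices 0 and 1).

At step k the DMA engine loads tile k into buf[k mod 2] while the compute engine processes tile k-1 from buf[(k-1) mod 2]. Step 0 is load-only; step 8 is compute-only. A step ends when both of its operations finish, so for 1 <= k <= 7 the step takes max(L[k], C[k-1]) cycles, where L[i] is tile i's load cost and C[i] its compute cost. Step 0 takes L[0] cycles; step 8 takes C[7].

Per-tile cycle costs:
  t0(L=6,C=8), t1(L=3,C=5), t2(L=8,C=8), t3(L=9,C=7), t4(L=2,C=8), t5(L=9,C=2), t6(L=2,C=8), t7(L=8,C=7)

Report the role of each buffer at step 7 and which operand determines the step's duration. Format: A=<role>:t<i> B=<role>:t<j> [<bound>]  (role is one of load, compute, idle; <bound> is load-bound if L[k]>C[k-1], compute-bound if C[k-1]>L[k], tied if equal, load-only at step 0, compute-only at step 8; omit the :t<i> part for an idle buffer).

step 7: A=compute:t6 B=load:t7 [tied]

  0. 6=6c; end=6; A:t0 B:-
  1. max(3,8)=8c; end=14; A:t0 B:t1
  2. max(8,5)=8c; end=22; A:t2 B:t1
  3. max(9,8)=9c; end=31; A:t2 B:t3
  4. max(2,7)=7c; end=38; A:t4 B:t3
  5. max(9,8)=9c; end=47; A:t4 B:t5
  6. max(2,2)=2c; end=49; A:t6 B:t5
  7. max(8,8)=8c; end=57; A:t6 B:t7
  8. 7=7c; end=64; A:t6 B:t7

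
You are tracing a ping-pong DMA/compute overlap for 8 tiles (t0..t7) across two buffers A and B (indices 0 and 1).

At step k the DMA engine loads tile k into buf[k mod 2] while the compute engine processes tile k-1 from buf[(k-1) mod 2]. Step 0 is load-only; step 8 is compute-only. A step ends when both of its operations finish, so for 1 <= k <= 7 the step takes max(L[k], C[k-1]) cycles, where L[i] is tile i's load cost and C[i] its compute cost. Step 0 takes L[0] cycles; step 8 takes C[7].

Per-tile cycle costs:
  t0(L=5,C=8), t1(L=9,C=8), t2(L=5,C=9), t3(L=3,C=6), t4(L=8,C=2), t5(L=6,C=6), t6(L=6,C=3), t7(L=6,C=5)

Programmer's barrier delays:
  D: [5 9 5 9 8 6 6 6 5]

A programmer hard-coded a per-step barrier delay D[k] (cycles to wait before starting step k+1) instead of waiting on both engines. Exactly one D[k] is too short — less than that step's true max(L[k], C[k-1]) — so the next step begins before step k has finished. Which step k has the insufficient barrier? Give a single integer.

hazard at step 2

step 0: need L[0]=5 = 5; D[0]=5 ok
step 1: need max(L[1]=9,C[0]=8) = 9; D[1]=9 ok
step 2: need max(L[2]=5,C[1]=8) = 8; D[2]=5 SHORT
step 3: need max(L[3]=3,C[2]=9) = 9; D[3]=9 ok
step 4: need max(L[4]=8,C[3]=6) = 8; D[4]=8 ok
step 5: need max(L[5]=6,C[4]=2) = 6; D[5]=6 ok
step 6: need max(L[6]=6,C[5]=6) = 6; D[6]=6 ok
step 7: need max(L[7]=6,C[6]=3) = 6; D[7]=6 ok
step 8: need C[7]=5 = 5; D[8]=5 ok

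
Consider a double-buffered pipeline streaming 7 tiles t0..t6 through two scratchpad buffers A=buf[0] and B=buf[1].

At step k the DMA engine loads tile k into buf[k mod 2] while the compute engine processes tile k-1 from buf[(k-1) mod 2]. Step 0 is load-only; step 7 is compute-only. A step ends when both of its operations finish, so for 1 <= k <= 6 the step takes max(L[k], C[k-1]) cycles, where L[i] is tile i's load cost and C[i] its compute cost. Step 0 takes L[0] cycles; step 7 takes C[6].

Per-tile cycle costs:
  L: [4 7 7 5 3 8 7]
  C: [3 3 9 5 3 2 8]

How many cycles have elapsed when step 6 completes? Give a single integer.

k=0 load=t0/4c comp=- wait=4 total=4
k=1 load=t1/7c comp=t0/3c wait=7 total=11
k=2 load=t2/7c comp=t1/3c wait=7 total=18
k=3 load=t3/5c comp=t2/9c wait=9 total=27
k=4 load=t4/3c comp=t3/5c wait=5 total=32
k=5 load=t5/8c comp=t4/3c wait=8 total=40
k=6 load=t6/7c comp=t5/2c wait=7 total=47
k=7 load=- comp=t6/8c wait=8 total=55

end_cycle[6] = 47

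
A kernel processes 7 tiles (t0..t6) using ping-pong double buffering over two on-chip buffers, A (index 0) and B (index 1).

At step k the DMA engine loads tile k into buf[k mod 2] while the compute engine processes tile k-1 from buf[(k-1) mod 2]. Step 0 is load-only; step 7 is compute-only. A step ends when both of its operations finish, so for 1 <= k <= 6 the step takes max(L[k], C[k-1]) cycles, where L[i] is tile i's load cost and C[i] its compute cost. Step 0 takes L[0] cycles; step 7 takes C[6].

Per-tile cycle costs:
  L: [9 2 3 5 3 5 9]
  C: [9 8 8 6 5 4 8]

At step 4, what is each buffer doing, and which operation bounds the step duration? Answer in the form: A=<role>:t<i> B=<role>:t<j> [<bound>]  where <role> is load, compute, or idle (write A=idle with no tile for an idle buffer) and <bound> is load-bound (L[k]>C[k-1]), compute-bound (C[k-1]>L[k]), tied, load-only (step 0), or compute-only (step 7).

step 4: A=load:t4 B=compute:t3 [compute-bound]

[0] DMA t0→A (9c) ∥ CU idle ⇒ 9c, clock 9
[1] DMA t1→B (2c) ∥ CU A:t0 (9c) ⇒ 9c, clock 18
[2] DMA t2→A (3c) ∥ CU B:t1 (8c) ⇒ 8c, clock 26
[3] DMA t3→B (5c) ∥ CU A:t2 (8c) ⇒ 8c, clock 34
[4] DMA t4→A (3c) ∥ CU B:t3 (6c) ⇒ 6c, clock 40
[5] DMA t5→B (5c) ∥ CU A:t4 (5c) ⇒ 5c, clock 45
[6] DMA t6→A (9c) ∥ CU B:t5 (4c) ⇒ 9c, clock 54
[7] DMA idle ∥ CU A:t6 (8c) ⇒ 8c, clock 62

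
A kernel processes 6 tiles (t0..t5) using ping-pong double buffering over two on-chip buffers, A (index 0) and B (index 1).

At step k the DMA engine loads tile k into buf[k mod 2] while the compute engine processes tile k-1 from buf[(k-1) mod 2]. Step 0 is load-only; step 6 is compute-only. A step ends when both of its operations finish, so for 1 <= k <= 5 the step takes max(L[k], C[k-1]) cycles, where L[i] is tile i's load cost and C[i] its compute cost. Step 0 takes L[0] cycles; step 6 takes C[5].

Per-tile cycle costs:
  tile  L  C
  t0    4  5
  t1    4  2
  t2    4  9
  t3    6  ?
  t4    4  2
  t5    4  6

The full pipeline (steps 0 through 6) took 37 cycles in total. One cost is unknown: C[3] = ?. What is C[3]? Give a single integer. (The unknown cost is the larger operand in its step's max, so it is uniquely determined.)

C[3] = 5

step 0 | dur = L[0]=4 = 4
step 1 | dur = max(L[1]=4, C[0]=5) = 5
step 2 | dur = max(L[2]=4, C[1]=2) = 4
step 3 | dur = max(L[3]=6, C[2]=9) = 9
step 4 | dur = max(L[4]=4, C[3]=?) = C[3]  (unknown; binding)
step 5 | dur = max(L[5]=4, C[4]=2) = 4
step 6 | dur = C[5]=6 = 6
sum of known step durations = 32
dur[4] = total - known = 37 - 32 = 5
C[3] is the binding max in step 4, so C[3] = dur[4] = 5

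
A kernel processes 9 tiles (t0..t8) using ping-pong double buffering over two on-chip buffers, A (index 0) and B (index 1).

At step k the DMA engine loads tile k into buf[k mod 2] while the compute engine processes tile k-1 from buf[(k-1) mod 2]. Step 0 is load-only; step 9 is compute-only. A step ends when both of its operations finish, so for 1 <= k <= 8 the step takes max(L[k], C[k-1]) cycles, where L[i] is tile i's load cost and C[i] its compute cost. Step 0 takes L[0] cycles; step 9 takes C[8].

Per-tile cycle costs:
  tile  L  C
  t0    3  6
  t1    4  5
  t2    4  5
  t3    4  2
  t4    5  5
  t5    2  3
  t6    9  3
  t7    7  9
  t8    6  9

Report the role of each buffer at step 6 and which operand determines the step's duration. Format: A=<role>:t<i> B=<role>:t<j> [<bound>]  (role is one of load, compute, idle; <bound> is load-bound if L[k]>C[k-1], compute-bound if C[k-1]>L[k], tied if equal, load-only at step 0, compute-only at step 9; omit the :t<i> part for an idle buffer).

step 6: A=load:t6 B=compute:t5 [load-bound]

k=0 load=t0/3c comp=- wait=3 total=3
k=1 load=t1/4c comp=t0/6c wait=6 total=9
k=2 load=t2/4c comp=t1/5c wait=5 total=14
k=3 load=t3/4c comp=t2/5c wait=5 total=19
k=4 load=t4/5c comp=t3/2c wait=5 total=24
k=5 load=t5/2c comp=t4/5c wait=5 total=29
k=6 load=t6/9c comp=t5/3c wait=9 total=38
k=7 load=t7/7c comp=t6/3c wait=7 total=45
k=8 load=t8/6c comp=t7/9c wait=9 total=54
k=9 load=- comp=t8/9c wait=9 total=63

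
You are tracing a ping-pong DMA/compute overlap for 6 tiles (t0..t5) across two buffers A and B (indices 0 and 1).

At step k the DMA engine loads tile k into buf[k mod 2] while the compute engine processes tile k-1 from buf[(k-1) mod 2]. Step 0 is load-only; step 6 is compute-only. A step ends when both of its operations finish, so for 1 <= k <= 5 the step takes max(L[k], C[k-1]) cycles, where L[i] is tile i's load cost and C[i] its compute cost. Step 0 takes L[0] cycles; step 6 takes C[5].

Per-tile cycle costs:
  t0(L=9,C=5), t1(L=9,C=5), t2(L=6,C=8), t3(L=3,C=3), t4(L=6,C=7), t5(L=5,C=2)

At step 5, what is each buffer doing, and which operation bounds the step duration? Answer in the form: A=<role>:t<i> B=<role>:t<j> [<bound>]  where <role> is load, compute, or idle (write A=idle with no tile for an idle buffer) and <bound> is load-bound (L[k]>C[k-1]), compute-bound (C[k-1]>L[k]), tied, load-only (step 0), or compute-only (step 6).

step 5: A=compute:t4 B=load:t5 [compute-bound]

[0] DMA t0→A (9c) ∥ CU idle ⇒ 9c, clock 9
[1] DMA t1→B (9c) ∥ CU A:t0 (5c) ⇒ 9c, clock 18
[2] DMA t2→A (6c) ∥ CU B:t1 (5c) ⇒ 6c, clock 24
[3] DMA t3→B (3c) ∥ CU A:t2 (8c) ⇒ 8c, clock 32
[4] DMA t4→A (6c) ∥ CU B:t3 (3c) ⇒ 6c, clock 38
[5] DMA t5→B (5c) ∥ CU A:t4 (7c) ⇒ 7c, clock 45
[6] DMA idle ∥ CU B:t5 (2c) ⇒ 2c, clock 47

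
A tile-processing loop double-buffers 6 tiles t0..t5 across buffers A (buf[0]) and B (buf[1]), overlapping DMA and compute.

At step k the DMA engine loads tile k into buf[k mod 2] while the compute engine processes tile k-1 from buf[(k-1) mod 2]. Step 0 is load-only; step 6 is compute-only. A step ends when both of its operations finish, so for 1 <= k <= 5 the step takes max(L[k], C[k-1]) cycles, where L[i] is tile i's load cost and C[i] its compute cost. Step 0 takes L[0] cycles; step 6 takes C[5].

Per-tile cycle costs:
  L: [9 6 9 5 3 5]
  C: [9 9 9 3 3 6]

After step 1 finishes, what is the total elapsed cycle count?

end_cycle[1] = 18

[0] DMA t0→A (9c) ∥ CU idle ⇒ 9c, clock 9
[1] DMA t1→B (6c) ∥ CU A:t0 (9c) ⇒ 9c, clock 18
[2] DMA t2→A (9c) ∥ CU B:t1 (9c) ⇒ 9c, clock 27
[3] DMA t3→B (5c) ∥ CU A:t2 (9c) ⇒ 9c, clock 36
[4] DMA t4→A (3c) ∥ CU B:t3 (3c) ⇒ 3c, clock 39
[5] DMA t5→B (5c) ∥ CU A:t4 (3c) ⇒ 5c, clock 44
[6] DMA idle ∥ CU B:t5 (6c) ⇒ 6c, clock 50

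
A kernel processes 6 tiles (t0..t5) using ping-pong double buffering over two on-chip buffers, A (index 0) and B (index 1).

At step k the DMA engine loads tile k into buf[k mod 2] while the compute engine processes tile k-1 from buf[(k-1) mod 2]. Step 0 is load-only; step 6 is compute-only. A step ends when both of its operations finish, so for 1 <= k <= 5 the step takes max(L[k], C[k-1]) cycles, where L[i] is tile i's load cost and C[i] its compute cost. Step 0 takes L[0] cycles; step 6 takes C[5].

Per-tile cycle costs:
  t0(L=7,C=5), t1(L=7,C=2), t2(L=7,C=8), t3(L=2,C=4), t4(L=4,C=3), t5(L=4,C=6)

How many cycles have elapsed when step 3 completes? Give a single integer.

[0] DMA t0→A (7c) ∥ CU idle ⇒ 7c, clock 7
[1] DMA t1→B (7c) ∥ CU A:t0 (5c) ⇒ 7c, clock 14
[2] DMA t2→A (7c) ∥ CU B:t1 (2c) ⇒ 7c, clock 21
[3] DMA t3→B (2c) ∥ CU A:t2 (8c) ⇒ 8c, clock 29
[4] DMA t4→A (4c) ∥ CU B:t3 (4c) ⇒ 4c, clock 33
[5] DMA t5→B (4c) ∥ CU A:t4 (3c) ⇒ 4c, clock 37
[6] DMA idle ∥ CU B:t5 (6c) ⇒ 6c, clock 43

end_cycle[3] = 29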